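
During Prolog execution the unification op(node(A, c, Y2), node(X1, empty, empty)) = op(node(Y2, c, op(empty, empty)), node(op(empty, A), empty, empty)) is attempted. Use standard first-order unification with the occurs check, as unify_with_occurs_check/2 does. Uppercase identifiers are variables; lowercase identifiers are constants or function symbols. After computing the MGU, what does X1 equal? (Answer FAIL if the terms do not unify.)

Decompose op/2: node(A, c, Y2) = node(Y2, c, op(empty, empty)),  node(X1, empty, empty) = node(op(empty, A), empty, empty).
Decompose node/3: A = Y2,  c = c,  Y2 = op(empty, empty).
Bind A := Y2; substituting into the one remaining equation that mentions A gives: node(X1, empty, empty) = node(op(empty, Y2), empty, empty).
Delete trivial equation c = c.
Bind Y2 := op(empty, empty); substituting into the remaining equation gives: node(X1, empty, empty) = node(op(empty, op(empty, empty)), empty, empty). Substituting into the earlier binding gives A := op(empty, empty).
Decompose node/3: X1 = op(empty, op(empty, empty)),  empty = empty,  empty = empty.
Bind X1 := op(empty, op(empty, empty)); no other remaining equation mentions X1.
Delete trivial equation empty = empty.
Delete trivial equation empty = empty.
MGU = { A ↦ op(empty, empty), Y2 ↦ op(empty, empty), X1 ↦ op(empty, op(empty, empty)) }, so X1 ↦ op(empty, op(empty, empty)).

op(empty, op(empty, empty))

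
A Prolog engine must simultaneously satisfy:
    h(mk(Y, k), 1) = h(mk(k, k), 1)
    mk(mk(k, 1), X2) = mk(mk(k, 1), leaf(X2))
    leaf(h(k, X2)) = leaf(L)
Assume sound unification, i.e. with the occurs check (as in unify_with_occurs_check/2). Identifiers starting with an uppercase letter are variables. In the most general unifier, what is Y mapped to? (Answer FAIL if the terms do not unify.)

FAIL

Decompose h/2: mk(Y, k) = mk(k, k),  1 = 1.
Decompose mk/2: Y = k,  k = k.
Bind Y := k; no other remaining equation mentions Y.
Delete trivial equation k = k.
Delete trivial equation 1 = 1.
Decompose mk/2: mk(k, 1) = mk(k, 1),  X2 = leaf(X2).
Delete trivial equation mk(k, 1) = mk(k, 1).
Occurs check fails: X2 occurs in leaf(X2); the equation X2 = leaf(X2) has no finite solution.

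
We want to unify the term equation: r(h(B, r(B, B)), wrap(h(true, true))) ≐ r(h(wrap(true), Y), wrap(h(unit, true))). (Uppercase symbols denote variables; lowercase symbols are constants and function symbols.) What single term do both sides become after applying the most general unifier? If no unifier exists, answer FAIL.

FAIL

Decompose r/2: h(B, r(B, B)) ≐ h(wrap(true), Y),  wrap(h(true, true)) ≐ wrap(h(unit, true)).
Decompose h/2: B ≐ wrap(true),  r(B, B) ≐ Y.
Bind B := wrap(true); substituting into the one remaining equation that mentions B gives: r(wrap(true), wrap(true)) ≐ Y.
Bind Y := r(wrap(true), wrap(true)); no other remaining equation mentions Y.
Decompose wrap/1: h(true, true) ≐ h(unit, true).
Decompose h/2: true ≐ unit,  true ≐ true.
Clash: constants true and unit differ; no unifier exists.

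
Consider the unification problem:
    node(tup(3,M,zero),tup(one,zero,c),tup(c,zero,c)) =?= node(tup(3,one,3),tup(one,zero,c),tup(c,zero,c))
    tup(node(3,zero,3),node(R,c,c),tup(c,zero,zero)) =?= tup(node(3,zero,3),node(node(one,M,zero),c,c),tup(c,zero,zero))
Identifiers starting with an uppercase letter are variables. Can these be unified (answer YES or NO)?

NO

Decompose node/3: tup(3,M,zero) =?= tup(3,one,3),  tup(one,zero,c) =?= tup(one,zero,c),  tup(c,zero,c) =?= tup(c,zero,c).
Decompose tup/3: 3 =?= 3,  M =?= one,  zero =?= 3.
Delete trivial equation 3 =?= 3.
Bind M := one; substituting into the one remaining equation that mentions M gives: tup(node(3,zero,3),node(R,c,c),tup(c,zero,zero)) =?= tup(node(3,zero,3),node(node(one,one,zero),c,c),tup(c,zero,zero)).
Clash: constants zero and 3 differ; no unifier exists.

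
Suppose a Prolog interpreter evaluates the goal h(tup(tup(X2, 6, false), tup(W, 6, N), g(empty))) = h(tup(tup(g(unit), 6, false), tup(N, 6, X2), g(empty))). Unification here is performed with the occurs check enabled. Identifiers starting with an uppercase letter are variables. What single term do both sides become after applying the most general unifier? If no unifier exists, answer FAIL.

h(tup(tup(g(unit), 6, false), tup(g(unit), 6, g(unit)), g(empty)))

Decompose h/1: tup(tup(X2, 6, false), tup(W, 6, N), g(empty)) = tup(tup(g(unit), 6, false), tup(N, 6, X2), g(empty)).
Decompose tup/3: tup(X2, 6, false) = tup(g(unit), 6, false),  tup(W, 6, N) = tup(N, 6, X2),  g(empty) = g(empty).
Decompose tup/3: X2 = g(unit),  6 = 6,  false = false.
Bind X2 := g(unit); substituting into the one remaining equation that mentions X2 gives: tup(W, 6, N) = tup(N, 6, g(unit)).
Delete trivial equation 6 = 6.
Delete trivial equation false = false.
Decompose tup/3: W = N,  6 = 6,  N = g(unit).
Bind W := N; no other remaining equation mentions W.
Delete trivial equation 6 = 6.
Bind N := g(unit); no other remaining equation mentions N. Substituting into the earlier binding gives W := g(unit).
Delete trivial equation g(empty) = g(empty).
Applying the MGU to either side gives h(tup(tup(g(unit), 6, false), tup(g(unit), 6, g(unit)), g(empty))).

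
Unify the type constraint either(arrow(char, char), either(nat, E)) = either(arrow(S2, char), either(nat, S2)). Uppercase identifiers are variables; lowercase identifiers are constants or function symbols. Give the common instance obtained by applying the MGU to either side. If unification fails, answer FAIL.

either(arrow(char, char), either(nat, char))

Decompose either/2: arrow(char, char) = arrow(S2, char),  either(nat, E) = either(nat, S2).
Decompose arrow/2: char = S2,  char = char.
Bind S2 := char; substituting into the one remaining equation that mentions S2 gives: either(nat, E) = either(nat, char).
Delete trivial equation char = char.
Decompose either/2: nat = nat,  E = char.
Delete trivial equation nat = nat.
Bind E := char.
Applying the MGU to either side gives either(arrow(char, char), either(nat, char)).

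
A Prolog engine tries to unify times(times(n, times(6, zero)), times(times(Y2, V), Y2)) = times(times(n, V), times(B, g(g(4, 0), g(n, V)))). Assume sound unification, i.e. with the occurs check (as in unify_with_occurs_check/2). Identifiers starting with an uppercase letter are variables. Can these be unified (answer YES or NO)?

YES

Decompose times/2: times(n, times(6, zero)) = times(n, V),  times(times(Y2, V), Y2) = times(B, g(g(4, 0), g(n, V))).
Decompose times/2: n = n,  times(6, zero) = V.
Delete trivial equation n = n.
Bind V := times(6, zero); substituting into the remaining equation gives: times(times(Y2, times(6, zero)), Y2) = times(B, g(g(4, 0), g(n, times(6, zero)))).
Decompose times/2: times(Y2, times(6, zero)) = B,  Y2 = g(g(4, 0), g(n, times(6, zero))).
Bind B := times(Y2, times(6, zero)); no other remaining equation mentions B.
Bind Y2 := g(g(4, 0), g(n, times(6, zero))). Substituting into the earlier binding gives B := times(g(g(4, 0), g(n, times(6, zero))), times(6, zero)).
No equations remain and no clash or occurs-check failure arose, so a unifier exists.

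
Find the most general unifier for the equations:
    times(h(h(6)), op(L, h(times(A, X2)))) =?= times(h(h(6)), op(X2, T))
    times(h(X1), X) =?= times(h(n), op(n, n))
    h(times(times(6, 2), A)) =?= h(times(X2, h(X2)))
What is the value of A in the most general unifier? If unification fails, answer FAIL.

h(times(6, 2))

Decompose times/2: h(h(6)) =?= h(h(6)),  op(L, h(times(A, X2))) =?= op(X2, T).
Delete trivial equation h(h(6)) =?= h(h(6)).
Decompose op/2: L =?= X2,  h(times(A, X2)) =?= T.
Bind L := X2; no other remaining equation mentions L.
Bind T := h(times(A, X2)); no other remaining equation mentions T.
Decompose times/2: h(X1) =?= h(n),  X =?= op(n, n).
Decompose h/1: X1 =?= n.
Bind X1 := n; no other remaining equation mentions X1.
Bind X := op(n, n); no other remaining equation mentions X.
Decompose h/1: times(times(6, 2), A) =?= times(X2, h(X2)).
Decompose times/2: times(6, 2) =?= X2,  A =?= h(X2).
Bind X2 := times(6, 2); substituting into the remaining equation gives: A =?= h(times(6, 2)). Substituting into the earlier bindings gives L := times(6, 2), T := h(times(A, times(6, 2))).
Bind A := h(times(6, 2)). Substituting into the earlier binding gives T := h(times(h(times(6, 2)), times(6, 2))).
MGU = { L ↦ times(6, 2), T ↦ h(times(h(times(6, 2)), times(6, 2))), X1 ↦ n, X ↦ op(n, n), X2 ↦ times(6, 2), A ↦ h(times(6, 2)) }, so A ↦ h(times(6, 2)).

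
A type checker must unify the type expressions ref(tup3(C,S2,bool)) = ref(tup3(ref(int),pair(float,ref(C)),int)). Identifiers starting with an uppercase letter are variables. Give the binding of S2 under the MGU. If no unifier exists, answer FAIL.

Decompose ref/1: tup3(C,S2,bool) = tup3(ref(int),pair(float,ref(C)),int).
Decompose tup3/3: C = ref(int),  S2 = pair(float,ref(C)),  bool = int.
Bind C := ref(int); substituting into the one remaining equation that mentions C gives: S2 = pair(float,ref(ref(int))).
Bind S2 := pair(float,ref(ref(int))); no other remaining equation mentions S2.
Clash: constants bool and int differ; no unifier exists.

FAIL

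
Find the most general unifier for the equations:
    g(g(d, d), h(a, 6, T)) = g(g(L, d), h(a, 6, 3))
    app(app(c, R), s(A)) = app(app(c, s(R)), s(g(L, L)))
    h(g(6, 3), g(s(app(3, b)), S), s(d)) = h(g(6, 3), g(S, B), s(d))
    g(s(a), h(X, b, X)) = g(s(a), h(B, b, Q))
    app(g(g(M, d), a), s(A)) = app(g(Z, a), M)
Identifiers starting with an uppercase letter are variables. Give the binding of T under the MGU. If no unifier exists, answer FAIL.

FAIL

Decompose g/2: g(d, d) = g(L, d),  h(a, 6, T) = h(a, 6, 3).
Decompose g/2: d = L,  d = d.
Bind L := d; substituting into the one remaining equation that mentions L gives: app(app(c, R), s(A)) = app(app(c, s(R)), s(g(d, d))).
Delete trivial equation d = d.
Decompose h/3: a = a,  6 = 6,  T = 3.
Delete trivial equation a = a.
Delete trivial equation 6 = 6.
Bind T := 3; no other remaining equation mentions T.
Decompose app/2: app(c, R) = app(c, s(R)),  s(A) = s(g(d, d)).
Decompose app/2: c = c,  R = s(R).
Delete trivial equation c = c.
Occurs check fails: R occurs in s(R); the equation R = s(R) has no finite solution.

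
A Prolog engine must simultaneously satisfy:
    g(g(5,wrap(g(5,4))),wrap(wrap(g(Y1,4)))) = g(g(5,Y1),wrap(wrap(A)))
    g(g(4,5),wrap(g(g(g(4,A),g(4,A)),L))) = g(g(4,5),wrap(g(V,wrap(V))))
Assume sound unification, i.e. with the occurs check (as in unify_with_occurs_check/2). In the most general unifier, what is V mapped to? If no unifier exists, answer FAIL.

g(g(4,g(wrap(g(5,4)),4)),g(4,g(wrap(g(5,4)),4)))

Decompose g/2: g(5,wrap(g(5,4))) = g(5,Y1),  wrap(wrap(g(Y1,4))) = wrap(wrap(A)).
Decompose g/2: 5 = 5,  wrap(g(5,4)) = Y1.
Delete trivial equation 5 = 5.
Bind Y1 := wrap(g(5,4)); substituting into the one remaining equation that mentions Y1 gives: wrap(wrap(g(wrap(g(5,4)),4))) = wrap(wrap(A)).
Decompose wrap/1: wrap(g(wrap(g(5,4)),4)) = wrap(A).
Decompose wrap/1: g(wrap(g(5,4)),4) = A.
Bind A := g(wrap(g(5,4)),4); substituting into the remaining equation gives: g(g(4,5),wrap(g(g(g(4,g(wrap(g(5,4)),4)),g(4,g(wrap(g(5,4)),4))),L))) = g(g(4,5),wrap(g(V,wrap(V)))).
Decompose g/2: g(4,5) = g(4,5),  wrap(g(g(g(4,g(wrap(g(5,4)),4)),g(4,g(wrap(g(5,4)),4))),L)) = wrap(g(V,wrap(V))).
Delete trivial equation g(4,5) = g(4,5).
Decompose wrap/1: g(g(g(4,g(wrap(g(5,4)),4)),g(4,g(wrap(g(5,4)),4))),L) = g(V,wrap(V)).
Decompose g/2: g(g(4,g(wrap(g(5,4)),4)),g(4,g(wrap(g(5,4)),4))) = V,  L = wrap(V).
Bind V := g(g(4,g(wrap(g(5,4)),4)),g(4,g(wrap(g(5,4)),4))); substituting into the remaining equation gives: L = wrap(g(g(4,g(wrap(g(5,4)),4)),g(4,g(wrap(g(5,4)),4)))).
Bind L := wrap(g(g(4,g(wrap(g(5,4)),4)),g(4,g(wrap(g(5,4)),4)))).
MGU = { Y1 = wrap(g(5,4)), A = g(wrap(g(5,4)),4), V = g(g(4,g(wrap(g(5,4)),4)),g(4,g(wrap(g(5,4)),4))), L = wrap(g(g(4,g(wrap(g(5,4)),4)),g(4,g(wrap(g(5,4)),4)))) }, so V = g(g(4,g(wrap(g(5,4)),4)),g(4,g(wrap(g(5,4)),4))).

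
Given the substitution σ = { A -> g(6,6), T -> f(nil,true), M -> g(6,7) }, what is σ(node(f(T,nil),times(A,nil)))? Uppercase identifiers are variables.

Replace each occurrence of A with g(6,6).
Replace each occurrence of T with f(nil,true).
Result: node(f(f(nil,true),nil),times(g(6,6),nil)).

node(f(f(nil,true),nil),times(g(6,6),nil))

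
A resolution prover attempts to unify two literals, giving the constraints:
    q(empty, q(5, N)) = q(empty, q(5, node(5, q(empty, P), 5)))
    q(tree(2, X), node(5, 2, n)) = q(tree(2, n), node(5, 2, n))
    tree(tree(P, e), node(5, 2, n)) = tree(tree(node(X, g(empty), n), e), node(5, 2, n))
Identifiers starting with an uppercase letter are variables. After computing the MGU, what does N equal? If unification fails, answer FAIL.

node(5, q(empty, node(n, g(empty), n)), 5)

Decompose q/2: empty = empty,  q(5, N) = q(5, node(5, q(empty, P), 5)).
Delete trivial equation empty = empty.
Decompose q/2: 5 = 5,  N = node(5, q(empty, P), 5).
Delete trivial equation 5 = 5.
Bind N := node(5, q(empty, P), 5); no other remaining equation mentions N.
Decompose q/2: tree(2, X) = tree(2, n),  node(5, 2, n) = node(5, 2, n).
Decompose tree/2: 2 = 2,  X = n.
Delete trivial equation 2 = 2.
Bind X := n; substituting into the one remaining equation that mentions X gives: tree(tree(P, e), node(5, 2, n)) = tree(tree(node(n, g(empty), n), e), node(5, 2, n)).
Delete trivial equation node(5, 2, n) = node(5, 2, n).
Decompose tree/2: tree(P, e) = tree(node(n, g(empty), n), e),  node(5, 2, n) = node(5, 2, n).
Decompose tree/2: P = node(n, g(empty), n),  e = e.
Bind P := node(n, g(empty), n); no other remaining equation mentions P. Substituting into the earlier binding gives N := node(5, q(empty, node(n, g(empty), n)), 5).
Delete trivial equation e = e.
Delete trivial equation node(5, 2, n) = node(5, 2, n).
MGU = { N -> node(5, q(empty, node(n, g(empty), n)), 5), X -> n, P -> node(n, g(empty), n) }, so N -> node(5, q(empty, node(n, g(empty), n)), 5).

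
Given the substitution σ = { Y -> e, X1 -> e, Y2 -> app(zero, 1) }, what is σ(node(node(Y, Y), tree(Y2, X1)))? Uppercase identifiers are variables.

node(node(e, e), tree(app(zero, 1), e))

Replace each occurrence of Y with e.
Replace each occurrence of X1 with e.
Replace each occurrence of Y2 with app(zero, 1).
Result: node(node(e, e), tree(app(zero, 1), e)).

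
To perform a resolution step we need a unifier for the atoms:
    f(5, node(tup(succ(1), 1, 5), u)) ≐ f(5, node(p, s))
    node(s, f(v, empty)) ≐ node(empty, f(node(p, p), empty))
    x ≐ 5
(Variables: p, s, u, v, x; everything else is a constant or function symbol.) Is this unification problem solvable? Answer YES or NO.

YES

Decompose f/2: 5 ≐ 5,  node(tup(succ(1), 1, 5), u) ≐ node(p, s).
Delete trivial equation 5 ≐ 5.
Decompose node/2: tup(succ(1), 1, 5) ≐ p,  u ≐ s.
Bind p := tup(succ(1), 1, 5); substituting into the one remaining equation that mentions p gives: node(s, f(v, empty)) ≐ node(empty, f(node(tup(succ(1), 1, 5), tup(succ(1), 1, 5)), empty)).
Bind u := s; no other remaining equation mentions u.
Decompose node/2: s ≐ empty,  f(v, empty) ≐ f(node(tup(succ(1), 1, 5), tup(succ(1), 1, 5)), empty).
Bind s := empty; no other remaining equation mentions s. Substituting into the earlier binding gives u := empty.
Decompose f/2: v ≐ node(tup(succ(1), 1, 5), tup(succ(1), 1, 5)),  empty ≐ empty.
Bind v := node(tup(succ(1), 1, 5), tup(succ(1), 1, 5)); no other remaining equation mentions v.
Delete trivial equation empty ≐ empty.
Bind x := 5.
No equations remain and no clash or occurs-check failure arose, so a unifier exists.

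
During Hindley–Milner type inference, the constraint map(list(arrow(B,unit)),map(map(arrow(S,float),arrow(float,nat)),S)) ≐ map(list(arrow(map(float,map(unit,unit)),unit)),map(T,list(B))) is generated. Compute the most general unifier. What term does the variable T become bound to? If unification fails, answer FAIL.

Decompose map/2: list(arrow(B,unit)) ≐ list(arrow(map(float,map(unit,unit)),unit)),  map(map(arrow(S,float),arrow(float,nat)),S) ≐ map(T,list(B)).
Decompose list/1: arrow(B,unit) ≐ arrow(map(float,map(unit,unit)),unit).
Decompose arrow/2: B ≐ map(float,map(unit,unit)),  unit ≐ unit.
Bind B := map(float,map(unit,unit)); substituting into the one remaining equation that mentions B gives: map(map(arrow(S,float),arrow(float,nat)),S) ≐ map(T,list(map(float,map(unit,unit)))).
Delete trivial equation unit ≐ unit.
Decompose map/2: map(arrow(S,float),arrow(float,nat)) ≐ T,  S ≐ list(map(float,map(unit,unit))).
Bind T := map(arrow(S,float),arrow(float,nat)); no other remaining equation mentions T.
Bind S := list(map(float,map(unit,unit))). Substituting into the earlier binding gives T := map(arrow(list(map(float,map(unit,unit))),float),arrow(float,nat)).
MGU = { B := map(float,map(unit,unit)), T := map(arrow(list(map(float,map(unit,unit))),float),arrow(float,nat)), S := list(map(float,map(unit,unit))) }, so T := map(arrow(list(map(float,map(unit,unit))),float),arrow(float,nat)).

map(arrow(list(map(float,map(unit,unit))),float),arrow(float,nat))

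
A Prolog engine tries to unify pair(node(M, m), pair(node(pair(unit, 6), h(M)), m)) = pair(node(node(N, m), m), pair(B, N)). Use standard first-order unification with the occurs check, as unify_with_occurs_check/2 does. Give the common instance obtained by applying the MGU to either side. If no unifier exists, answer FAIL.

Decompose pair/2: node(M, m) = node(node(N, m), m),  pair(node(pair(unit, 6), h(M)), m) = pair(B, N).
Decompose node/2: M = node(N, m),  m = m.
Bind M := node(N, m); substituting into the one remaining equation that mentions M gives: pair(node(pair(unit, 6), h(node(N, m))), m) = pair(B, N).
Delete trivial equation m = m.
Decompose pair/2: node(pair(unit, 6), h(node(N, m))) = B,  m = N.
Bind B := node(pair(unit, 6), h(node(N, m))); no other remaining equation mentions B.
Bind N := m. Substituting into the earlier bindings gives M := node(m, m), B := node(pair(unit, 6), h(node(m, m))).
Applying the MGU to either side gives pair(node(node(m, m), m), pair(node(pair(unit, 6), h(node(m, m))), m)).

pair(node(node(m, m), m), pair(node(pair(unit, 6), h(node(m, m))), m))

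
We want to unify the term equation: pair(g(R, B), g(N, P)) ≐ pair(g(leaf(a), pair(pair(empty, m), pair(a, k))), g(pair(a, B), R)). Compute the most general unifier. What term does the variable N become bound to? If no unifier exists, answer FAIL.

Decompose pair/2: g(R, B) ≐ g(leaf(a), pair(pair(empty, m), pair(a, k))),  g(N, P) ≐ g(pair(a, B), R).
Decompose g/2: R ≐ leaf(a),  B ≐ pair(pair(empty, m), pair(a, k)).
Bind R := leaf(a); substituting into the one remaining equation that mentions R gives: g(N, P) ≐ g(pair(a, B), leaf(a)).
Bind B := pair(pair(empty, m), pair(a, k)); substituting into the remaining equation gives: g(N, P) ≐ g(pair(a, pair(pair(empty, m), pair(a, k))), leaf(a)).
Decompose g/2: N ≐ pair(a, pair(pair(empty, m), pair(a, k))),  P ≐ leaf(a).
Bind N := pair(a, pair(pair(empty, m), pair(a, k))); no other remaining equation mentions N.
Bind P := leaf(a).
MGU = { R := leaf(a), B := pair(pair(empty, m), pair(a, k)), N := pair(a, pair(pair(empty, m), pair(a, k))), P := leaf(a) }, so N := pair(a, pair(pair(empty, m), pair(a, k))).

pair(a, pair(pair(empty, m), pair(a, k)))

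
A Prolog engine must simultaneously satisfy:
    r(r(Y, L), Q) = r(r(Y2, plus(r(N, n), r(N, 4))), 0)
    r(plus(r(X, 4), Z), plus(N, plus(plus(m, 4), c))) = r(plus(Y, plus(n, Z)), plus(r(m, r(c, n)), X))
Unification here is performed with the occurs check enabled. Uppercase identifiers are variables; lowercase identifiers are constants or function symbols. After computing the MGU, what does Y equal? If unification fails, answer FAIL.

Decompose r/2: r(Y, L) = r(Y2, plus(r(N, n), r(N, 4))),  Q = 0.
Decompose r/2: Y = Y2,  L = plus(r(N, n), r(N, 4)).
Bind Y := Y2; substituting into the one remaining equation that mentions Y gives: r(plus(r(X, 4), Z), plus(N, plus(plus(m, 4), c))) = r(plus(Y2, plus(n, Z)), plus(r(m, r(c, n)), X)).
Bind L := plus(r(N, n), r(N, 4)); no other remaining equation mentions L.
Bind Q := 0; no other remaining equation mentions Q.
Decompose r/2: plus(r(X, 4), Z) = plus(Y2, plus(n, Z)),  plus(N, plus(plus(m, 4), c)) = plus(r(m, r(c, n)), X).
Decompose plus/2: r(X, 4) = Y2,  Z = plus(n, Z).
Bind Y2 := r(X, 4); no other remaining equation mentions Y2. Substituting into the earlier binding gives Y := r(X, 4).
Occurs check fails: Z occurs in plus(n, Z); the equation Z = plus(n, Z) has no finite solution.

FAIL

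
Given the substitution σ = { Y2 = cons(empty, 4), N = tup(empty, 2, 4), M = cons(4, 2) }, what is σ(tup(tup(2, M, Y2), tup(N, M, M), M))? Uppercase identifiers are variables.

Replace each occurrence of Y2 with cons(empty, 4).
Replace each occurrence of N with tup(empty, 2, 4).
Replace each occurrence of M with cons(4, 2).
Result: tup(tup(2, cons(4, 2), cons(empty, 4)), tup(tup(empty, 2, 4), cons(4, 2), cons(4, 2)), cons(4, 2)).

tup(tup(2, cons(4, 2), cons(empty, 4)), tup(tup(empty, 2, 4), cons(4, 2), cons(4, 2)), cons(4, 2))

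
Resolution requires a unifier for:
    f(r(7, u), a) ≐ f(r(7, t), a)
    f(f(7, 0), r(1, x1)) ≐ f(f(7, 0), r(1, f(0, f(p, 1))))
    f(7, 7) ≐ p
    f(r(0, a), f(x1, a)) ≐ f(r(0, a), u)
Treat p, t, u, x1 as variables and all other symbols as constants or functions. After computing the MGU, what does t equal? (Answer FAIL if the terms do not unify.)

Decompose f/2: r(7, u) ≐ r(7, t),  a ≐ a.
Decompose r/2: 7 ≐ 7,  u ≐ t.
Delete trivial equation 7 ≐ 7.
Bind u := t; substituting into the one remaining equation that mentions u gives: f(r(0, a), f(x1, a)) ≐ f(r(0, a), t).
Delete trivial equation a ≐ a.
Decompose f/2: f(7, 0) ≐ f(7, 0),  r(1, x1) ≐ r(1, f(0, f(p, 1))).
Delete trivial equation f(7, 0) ≐ f(7, 0).
Decompose r/2: 1 ≐ 1,  x1 ≐ f(0, f(p, 1)).
Delete trivial equation 1 ≐ 1.
Bind x1 := f(0, f(p, 1)); substituting into the one remaining equation that mentions x1 gives: f(r(0, a), f(f(0, f(p, 1)), a)) ≐ f(r(0, a), t).
Bind p := f(7, 7); substituting into the remaining equation gives: f(r(0, a), f(f(0, f(f(7, 7), 1)), a)) ≐ f(r(0, a), t). Substituting into the earlier binding gives x1 := f(0, f(f(7, 7), 1)).
Decompose f/2: r(0, a) ≐ r(0, a),  f(f(0, f(f(7, 7), 1)), a) ≐ t.
Delete trivial equation r(0, a) ≐ r(0, a).
Bind t := f(f(0, f(f(7, 7), 1)), a). Substituting into the earlier binding gives u := f(f(0, f(f(7, 7), 1)), a).
MGU = { u ↦ f(f(0, f(f(7, 7), 1)), a), x1 ↦ f(0, f(f(7, 7), 1)), p ↦ f(7, 7), t ↦ f(f(0, f(f(7, 7), 1)), a) }, so t ↦ f(f(0, f(f(7, 7), 1)), a).

f(f(0, f(f(7, 7), 1)), a)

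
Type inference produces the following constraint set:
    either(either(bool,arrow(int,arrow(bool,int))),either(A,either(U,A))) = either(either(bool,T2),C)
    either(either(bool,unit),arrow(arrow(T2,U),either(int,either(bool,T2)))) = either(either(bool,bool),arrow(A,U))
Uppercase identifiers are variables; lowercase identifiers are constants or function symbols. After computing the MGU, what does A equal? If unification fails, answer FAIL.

FAIL

Decompose either/2: either(bool,arrow(int,arrow(bool,int))) = either(bool,T2),  either(A,either(U,A)) = C.
Decompose either/2: bool = bool,  arrow(int,arrow(bool,int)) = T2.
Delete trivial equation bool = bool.
Bind T2 := arrow(int,arrow(bool,int)); substituting into the one remaining equation that mentions T2 gives: either(either(bool,unit),arrow(arrow(arrow(int,arrow(bool,int)),U),either(int,either(bool,arrow(int,arrow(bool,int)))))) = either(either(bool,bool),arrow(A,U)).
Bind C := either(A,either(U,A)); no other remaining equation mentions C.
Decompose either/2: either(bool,unit) = either(bool,bool),  arrow(arrow(arrow(int,arrow(bool,int)),U),either(int,either(bool,arrow(int,arrow(bool,int))))) = arrow(A,U).
Decompose either/2: bool = bool,  unit = bool.
Delete trivial equation bool = bool.
Clash: constants unit and bool differ; no unifier exists.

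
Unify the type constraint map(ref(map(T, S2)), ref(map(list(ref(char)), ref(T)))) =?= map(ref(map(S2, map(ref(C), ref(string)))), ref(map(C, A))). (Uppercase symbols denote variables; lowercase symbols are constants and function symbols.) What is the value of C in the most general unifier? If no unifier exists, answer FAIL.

Decompose map/2: ref(map(T, S2)) =?= ref(map(S2, map(ref(C), ref(string)))),  ref(map(list(ref(char)), ref(T))) =?= ref(map(C, A)).
Decompose ref/1: map(T, S2) =?= map(S2, map(ref(C), ref(string))).
Decompose map/2: T =?= S2,  S2 =?= map(ref(C), ref(string)).
Bind T := S2; substituting into the one remaining equation that mentions T gives: ref(map(list(ref(char)), ref(S2))) =?= ref(map(C, A)).
Bind S2 := map(ref(C), ref(string)); substituting into the remaining equation gives: ref(map(list(ref(char)), ref(map(ref(C), ref(string))))) =?= ref(map(C, A)). Substituting into the earlier binding gives T := map(ref(C), ref(string)).
Decompose ref/1: map(list(ref(char)), ref(map(ref(C), ref(string)))) =?= map(C, A).
Decompose map/2: list(ref(char)) =?= C,  ref(map(ref(C), ref(string))) =?= A.
Bind C := list(ref(char)); substituting into the remaining equation gives: ref(map(ref(list(ref(char))), ref(string))) =?= A. Substituting into the earlier bindings gives T := map(ref(list(ref(char))), ref(string)), S2 := map(ref(list(ref(char))), ref(string)).
Bind A := ref(map(ref(list(ref(char))), ref(string))).
MGU = { T -> map(ref(list(ref(char))), ref(string)), S2 -> map(ref(list(ref(char))), ref(string)), C -> list(ref(char)), A -> ref(map(ref(list(ref(char))), ref(string))) }, so C -> list(ref(char)).

list(ref(char))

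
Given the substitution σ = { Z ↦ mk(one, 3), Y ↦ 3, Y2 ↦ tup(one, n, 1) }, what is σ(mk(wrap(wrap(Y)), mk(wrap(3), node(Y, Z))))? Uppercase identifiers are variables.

mk(wrap(wrap(3)), mk(wrap(3), node(3, mk(one, 3))))

Replace each occurrence of Z with mk(one, 3).
Replace each occurrence of Y with 3.
Result: mk(wrap(wrap(3)), mk(wrap(3), node(3, mk(one, 3)))).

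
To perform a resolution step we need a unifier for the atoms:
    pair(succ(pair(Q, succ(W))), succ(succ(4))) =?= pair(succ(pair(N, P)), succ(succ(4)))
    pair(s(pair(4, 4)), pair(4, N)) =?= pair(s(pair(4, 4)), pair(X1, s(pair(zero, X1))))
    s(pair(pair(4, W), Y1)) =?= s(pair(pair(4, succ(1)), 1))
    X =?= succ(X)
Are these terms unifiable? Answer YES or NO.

Decompose pair/2: succ(pair(Q, succ(W))) =?= succ(pair(N, P)),  succ(succ(4)) =?= succ(succ(4)).
Decompose succ/1: pair(Q, succ(W)) =?= pair(N, P).
Decompose pair/2: Q =?= N,  succ(W) =?= P.
Bind Q := N; no other remaining equation mentions Q.
Bind P := succ(W); no other remaining equation mentions P.
Delete trivial equation succ(succ(4)) =?= succ(succ(4)).
Decompose pair/2: s(pair(4, 4)) =?= s(pair(4, 4)),  pair(4, N) =?= pair(X1, s(pair(zero, X1))).
Delete trivial equation s(pair(4, 4)) =?= s(pair(4, 4)).
Decompose pair/2: 4 =?= X1,  N =?= s(pair(zero, X1)).
Bind X1 := 4; substituting into the one remaining equation that mentions X1 gives: N =?= s(pair(zero, 4)).
Bind N := s(pair(zero, 4)); no other remaining equation mentions N. Substituting into the earlier binding gives Q := s(pair(zero, 4)).
Decompose s/1: pair(pair(4, W), Y1) =?= pair(pair(4, succ(1)), 1).
Decompose pair/2: pair(4, W) =?= pair(4, succ(1)),  Y1 =?= 1.
Decompose pair/2: 4 =?= 4,  W =?= succ(1).
Delete trivial equation 4 =?= 4.
Bind W := succ(1); no other remaining equation mentions W. Substituting into the earlier binding gives P := succ(succ(1)).
Bind Y1 := 1; no other remaining equation mentions Y1.
Occurs check fails: X occurs in succ(X); the equation X =?= succ(X) has no finite solution.

NO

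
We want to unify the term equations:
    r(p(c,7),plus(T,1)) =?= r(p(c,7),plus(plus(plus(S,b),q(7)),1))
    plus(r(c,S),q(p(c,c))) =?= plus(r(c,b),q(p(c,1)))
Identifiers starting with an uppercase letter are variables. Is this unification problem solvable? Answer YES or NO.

Decompose r/2: p(c,7) =?= p(c,7),  plus(T,1) =?= plus(plus(plus(S,b),q(7)),1).
Delete trivial equation p(c,7) =?= p(c,7).
Decompose plus/2: T =?= plus(plus(S,b),q(7)),  1 =?= 1.
Bind T := plus(plus(S,b),q(7)); no other remaining equation mentions T.
Delete trivial equation 1 =?= 1.
Decompose plus/2: r(c,S) =?= r(c,b),  q(p(c,c)) =?= q(p(c,1)).
Decompose r/2: c =?= c,  S =?= b.
Delete trivial equation c =?= c.
Bind S := b; no other remaining equation mentions S. Substituting into the earlier binding gives T := plus(plus(b,b),q(7)).
Decompose q/1: p(c,c) =?= p(c,1).
Decompose p/2: c =?= c,  c =?= 1.
Delete trivial equation c =?= c.
Clash: constants c and 1 differ; no unifier exists.

NO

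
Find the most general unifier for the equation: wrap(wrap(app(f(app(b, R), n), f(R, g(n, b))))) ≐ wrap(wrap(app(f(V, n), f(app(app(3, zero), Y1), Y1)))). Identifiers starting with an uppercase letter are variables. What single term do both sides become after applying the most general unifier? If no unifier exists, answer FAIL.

Decompose wrap/1: wrap(app(f(app(b, R), n), f(R, g(n, b)))) ≐ wrap(app(f(V, n), f(app(app(3, zero), Y1), Y1))).
Decompose wrap/1: app(f(app(b, R), n), f(R, g(n, b))) ≐ app(f(V, n), f(app(app(3, zero), Y1), Y1)).
Decompose app/2: f(app(b, R), n) ≐ f(V, n),  f(R, g(n, b)) ≐ f(app(app(3, zero), Y1), Y1).
Decompose f/2: app(b, R) ≐ V,  n ≐ n.
Bind V := app(b, R); no other remaining equation mentions V.
Delete trivial equation n ≐ n.
Decompose f/2: R ≐ app(app(3, zero), Y1),  g(n, b) ≐ Y1.
Bind R := app(app(3, zero), Y1); no other remaining equation mentions R. Substituting into the earlier binding gives V := app(b, app(app(3, zero), Y1)).
Bind Y1 := g(n, b). Substituting into the earlier bindings gives V := app(b, app(app(3, zero), g(n, b))), R := app(app(3, zero), g(n, b)).
Applying the MGU to either side gives wrap(wrap(app(f(app(b, app(app(3, zero), g(n, b))), n), f(app(app(3, zero), g(n, b)), g(n, b))))).

wrap(wrap(app(f(app(b, app(app(3, zero), g(n, b))), n), f(app(app(3, zero), g(n, b)), g(n, b)))))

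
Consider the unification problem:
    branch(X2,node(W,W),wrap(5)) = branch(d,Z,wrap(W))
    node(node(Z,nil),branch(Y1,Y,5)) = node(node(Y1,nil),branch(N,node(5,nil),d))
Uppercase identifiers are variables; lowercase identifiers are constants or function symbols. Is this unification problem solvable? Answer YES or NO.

NO

Decompose branch/3: X2 = d,  node(W,W) = Z,  wrap(5) = wrap(W).
Bind X2 := d; no other remaining equation mentions X2.
Bind Z := node(W,W); substituting into the one remaining equation that mentions Z gives: node(node(node(W,W),nil),branch(Y1,Y,5)) = node(node(Y1,nil),branch(N,node(5,nil),d)).
Decompose wrap/1: 5 = W.
Bind W := 5; substituting into the remaining equation gives: node(node(node(5,5),nil),branch(Y1,Y,5)) = node(node(Y1,nil),branch(N,node(5,nil),d)). Substituting into the earlier binding gives Z := node(5,5).
Decompose node/2: node(node(5,5),nil) = node(Y1,nil),  branch(Y1,Y,5) = branch(N,node(5,nil),d).
Decompose node/2: node(5,5) = Y1,  nil = nil.
Bind Y1 := node(5,5); substituting into the one remaining equation that mentions Y1 gives: branch(node(5,5),Y,5) = branch(N,node(5,nil),d).
Delete trivial equation nil = nil.
Decompose branch/3: node(5,5) = N,  Y = node(5,nil),  5 = d.
Bind N := node(5,5); no other remaining equation mentions N.
Bind Y := node(5,nil); no other remaining equation mentions Y.
Clash: constants 5 and d differ; no unifier exists.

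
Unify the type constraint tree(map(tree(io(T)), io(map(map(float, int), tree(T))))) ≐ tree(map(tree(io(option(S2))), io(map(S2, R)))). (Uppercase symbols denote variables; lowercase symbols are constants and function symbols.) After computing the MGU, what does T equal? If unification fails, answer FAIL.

Decompose tree/1: map(tree(io(T)), io(map(map(float, int), tree(T)))) ≐ map(tree(io(option(S2))), io(map(S2, R))).
Decompose map/2: tree(io(T)) ≐ tree(io(option(S2))),  io(map(map(float, int), tree(T))) ≐ io(map(S2, R)).
Decompose tree/1: io(T) ≐ io(option(S2)).
Decompose io/1: T ≐ option(S2).
Bind T := option(S2); substituting into the remaining equation gives: io(map(map(float, int), tree(option(S2)))) ≐ io(map(S2, R)).
Decompose io/1: map(map(float, int), tree(option(S2))) ≐ map(S2, R).
Decompose map/2: map(float, int) ≐ S2,  tree(option(S2)) ≐ R.
Bind S2 := map(float, int); substituting into the remaining equation gives: tree(option(map(float, int))) ≐ R. Substituting into the earlier binding gives T := option(map(float, int)).
Bind R := tree(option(map(float, int))).
MGU = { T := option(map(float, int)), S2 := map(float, int), R := tree(option(map(float, int))) }, so T := option(map(float, int)).

option(map(float, int))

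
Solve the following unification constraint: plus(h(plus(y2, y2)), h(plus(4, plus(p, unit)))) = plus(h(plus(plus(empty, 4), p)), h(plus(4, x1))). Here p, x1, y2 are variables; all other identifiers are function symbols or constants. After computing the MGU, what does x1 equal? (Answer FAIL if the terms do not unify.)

plus(plus(empty, 4), unit)

Decompose plus/2: h(plus(y2, y2)) = h(plus(plus(empty, 4), p)),  h(plus(4, plus(p, unit))) = h(plus(4, x1)).
Decompose h/1: plus(y2, y2) = plus(plus(empty, 4), p).
Decompose plus/2: y2 = plus(empty, 4),  y2 = p.
Bind y2 := plus(empty, 4); substituting into the one remaining equation that mentions y2 gives: plus(empty, 4) = p.
Bind p := plus(empty, 4); substituting into the remaining equation gives: h(plus(4, plus(plus(empty, 4), unit))) = h(plus(4, x1)).
Decompose h/1: plus(4, plus(plus(empty, 4), unit)) = plus(4, x1).
Decompose plus/2: 4 = 4,  plus(plus(empty, 4), unit) = x1.
Delete trivial equation 4 = 4.
Bind x1 := plus(plus(empty, 4), unit).
MGU = { y2 := plus(empty, 4), p := plus(empty, 4), x1 := plus(plus(empty, 4), unit) }, so x1 := plus(plus(empty, 4), unit).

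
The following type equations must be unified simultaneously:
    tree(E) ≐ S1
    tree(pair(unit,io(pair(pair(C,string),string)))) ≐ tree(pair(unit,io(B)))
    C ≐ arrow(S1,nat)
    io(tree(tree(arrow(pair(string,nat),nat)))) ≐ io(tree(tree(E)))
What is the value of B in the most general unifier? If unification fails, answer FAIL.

pair(pair(arrow(tree(arrow(pair(string,nat),nat)),nat),string),string)

Bind S1 := tree(E); substituting into the one remaining equation that mentions S1 gives: C ≐ arrow(tree(E),nat).
Decompose tree/1: pair(unit,io(pair(pair(C,string),string))) ≐ pair(unit,io(B)).
Decompose pair/2: unit ≐ unit,  io(pair(pair(C,string),string)) ≐ io(B).
Delete trivial equation unit ≐ unit.
Decompose io/1: pair(pair(C,string),string) ≐ B.
Bind B := pair(pair(C,string),string); no other remaining equation mentions B.
Bind C := arrow(tree(E),nat); no other remaining equation mentions C. Substituting into the earlier binding gives B := pair(pair(arrow(tree(E),nat),string),string).
Decompose io/1: tree(tree(arrow(pair(string,nat),nat))) ≐ tree(tree(E)).
Decompose tree/1: tree(arrow(pair(string,nat),nat)) ≐ tree(E).
Decompose tree/1: arrow(pair(string,nat),nat) ≐ E.
Bind E := arrow(pair(string,nat),nat). Substituting into the earlier bindings gives S1 := tree(arrow(pair(string,nat),nat)), B := pair(pair(arrow(tree(arrow(pair(string,nat),nat)),nat),string),string), C := arrow(tree(arrow(pair(string,nat),nat)),nat).
MGU = { S1 ↦ tree(arrow(pair(string,nat),nat)), B ↦ pair(pair(arrow(tree(arrow(pair(string,nat),nat)),nat),string),string), C ↦ arrow(tree(arrow(pair(string,nat),nat)),nat), E ↦ arrow(pair(string,nat),nat) }, so B ↦ pair(pair(arrow(tree(arrow(pair(string,nat),nat)),nat),string),string).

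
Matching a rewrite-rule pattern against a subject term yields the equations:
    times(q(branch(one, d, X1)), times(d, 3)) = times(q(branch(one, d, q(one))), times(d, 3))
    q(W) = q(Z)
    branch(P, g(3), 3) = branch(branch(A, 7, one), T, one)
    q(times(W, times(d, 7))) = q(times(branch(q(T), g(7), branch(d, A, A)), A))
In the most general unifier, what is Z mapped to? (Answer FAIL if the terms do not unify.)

FAIL

Decompose times/2: q(branch(one, d, X1)) = q(branch(one, d, q(one))),  times(d, 3) = times(d, 3).
Decompose q/1: branch(one, d, X1) = branch(one, d, q(one)).
Decompose branch/3: one = one,  d = d,  X1 = q(one).
Delete trivial equation one = one.
Delete trivial equation d = d.
Bind X1 := q(one); no other remaining equation mentions X1.
Delete trivial equation times(d, 3) = times(d, 3).
Decompose q/1: W = Z.
Bind W := Z; substituting into the one remaining equation that mentions W gives: q(times(Z, times(d, 7))) = q(times(branch(q(T), g(7), branch(d, A, A)), A)).
Decompose branch/3: P = branch(A, 7, one),  g(3) = T,  3 = one.
Bind P := branch(A, 7, one); no other remaining equation mentions P.
Bind T := g(3); substituting into the one remaining equation that mentions T gives: q(times(Z, times(d, 7))) = q(times(branch(q(g(3)), g(7), branch(d, A, A)), A)).
Clash: constants 3 and one differ; no unifier exists.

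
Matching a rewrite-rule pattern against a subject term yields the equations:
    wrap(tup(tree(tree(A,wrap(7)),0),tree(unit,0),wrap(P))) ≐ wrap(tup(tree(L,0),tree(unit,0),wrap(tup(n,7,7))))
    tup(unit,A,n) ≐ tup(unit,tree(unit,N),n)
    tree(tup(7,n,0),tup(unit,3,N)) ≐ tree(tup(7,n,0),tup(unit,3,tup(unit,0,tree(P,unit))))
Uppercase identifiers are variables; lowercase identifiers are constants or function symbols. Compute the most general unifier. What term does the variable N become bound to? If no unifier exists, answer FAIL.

Decompose wrap/1: tup(tree(tree(A,wrap(7)),0),tree(unit,0),wrap(P)) ≐ tup(tree(L,0),tree(unit,0),wrap(tup(n,7,7))).
Decompose tup/3: tree(tree(A,wrap(7)),0) ≐ tree(L,0),  tree(unit,0) ≐ tree(unit,0),  wrap(P) ≐ wrap(tup(n,7,7)).
Decompose tree/2: tree(A,wrap(7)) ≐ L,  0 ≐ 0.
Bind L := tree(A,wrap(7)); no other remaining equation mentions L.
Delete trivial equation 0 ≐ 0.
Delete trivial equation tree(unit,0) ≐ tree(unit,0).
Decompose wrap/1: P ≐ tup(n,7,7).
Bind P := tup(n,7,7); substituting into the one remaining equation that mentions P gives: tree(tup(7,n,0),tup(unit,3,N)) ≐ tree(tup(7,n,0),tup(unit,3,tup(unit,0,tree(tup(n,7,7),unit)))).
Decompose tup/3: unit ≐ unit,  A ≐ tree(unit,N),  n ≐ n.
Delete trivial equation unit ≐ unit.
Bind A := tree(unit,N); no other remaining equation mentions A. Substituting into the earlier binding gives L := tree(tree(unit,N),wrap(7)).
Delete trivial equation n ≐ n.
Decompose tree/2: tup(7,n,0) ≐ tup(7,n,0),  tup(unit,3,N) ≐ tup(unit,3,tup(unit,0,tree(tup(n,7,7),unit))).
Delete trivial equation tup(7,n,0) ≐ tup(7,n,0).
Decompose tup/3: unit ≐ unit,  3 ≐ 3,  N ≐ tup(unit,0,tree(tup(n,7,7),unit)).
Delete trivial equation unit ≐ unit.
Delete trivial equation 3 ≐ 3.
Bind N := tup(unit,0,tree(tup(n,7,7),unit)). Substituting into the earlier bindings gives L := tree(tree(unit,tup(unit,0,tree(tup(n,7,7),unit))),wrap(7)), A := tree(unit,tup(unit,0,tree(tup(n,7,7),unit))).
MGU = { L ↦ tree(tree(unit,tup(unit,0,tree(tup(n,7,7),unit))),wrap(7)), P ↦ tup(n,7,7), A ↦ tree(unit,tup(unit,0,tree(tup(n,7,7),unit))), N ↦ tup(unit,0,tree(tup(n,7,7),unit)) }, so N ↦ tup(unit,0,tree(tup(n,7,7),unit)).

tup(unit,0,tree(tup(n,7,7),unit))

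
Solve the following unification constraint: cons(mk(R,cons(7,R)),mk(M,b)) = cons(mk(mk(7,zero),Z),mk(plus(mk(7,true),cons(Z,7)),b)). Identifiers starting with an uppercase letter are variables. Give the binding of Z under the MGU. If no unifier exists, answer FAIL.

cons(7,mk(7,zero))

Decompose cons/2: mk(R,cons(7,R)) = mk(mk(7,zero),Z),  mk(M,b) = mk(plus(mk(7,true),cons(Z,7)),b).
Decompose mk/2: R = mk(7,zero),  cons(7,R) = Z.
Bind R := mk(7,zero); substituting into the one remaining equation that mentions R gives: cons(7,mk(7,zero)) = Z.
Bind Z := cons(7,mk(7,zero)); substituting into the remaining equation gives: mk(M,b) = mk(plus(mk(7,true),cons(cons(7,mk(7,zero)),7)),b).
Decompose mk/2: M = plus(mk(7,true),cons(cons(7,mk(7,zero)),7)),  b = b.
Bind M := plus(mk(7,true),cons(cons(7,mk(7,zero)),7)); no other remaining equation mentions M.
Delete trivial equation b = b.
MGU = { R ↦ mk(7,zero), Z ↦ cons(7,mk(7,zero)), M ↦ plus(mk(7,true),cons(cons(7,mk(7,zero)),7)) }, so Z ↦ cons(7,mk(7,zero)).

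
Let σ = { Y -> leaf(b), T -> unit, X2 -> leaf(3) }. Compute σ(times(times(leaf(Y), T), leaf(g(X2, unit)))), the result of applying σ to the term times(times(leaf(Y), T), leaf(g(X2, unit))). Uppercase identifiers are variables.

Replace each occurrence of Y with leaf(b).
Replace each occurrence of T with unit.
Replace each occurrence of X2 with leaf(3).
Result: times(times(leaf(leaf(b)), unit), leaf(g(leaf(3), unit))).

times(times(leaf(leaf(b)), unit), leaf(g(leaf(3), unit)))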